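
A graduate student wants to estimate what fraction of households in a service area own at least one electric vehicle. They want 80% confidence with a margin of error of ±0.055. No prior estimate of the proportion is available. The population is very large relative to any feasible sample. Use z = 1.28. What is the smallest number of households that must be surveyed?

136

With no prior estimate, use p = 0.5, giving p(1−p) = 0.25.
n = z²·p(1−p)/E² = 1.28² × 0.2500 / 0.055² = 1.6384 × 0.2500 / 0.003025 ≈ 135.40.
Rounding up gives n = 136.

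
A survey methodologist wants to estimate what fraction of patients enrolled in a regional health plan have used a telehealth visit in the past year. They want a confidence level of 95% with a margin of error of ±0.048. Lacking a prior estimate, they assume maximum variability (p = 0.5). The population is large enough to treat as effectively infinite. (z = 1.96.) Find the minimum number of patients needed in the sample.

With p = 0.5, p(1−p) = 0.25.
n = z²·p(1−p)/E² = 1.96² × 0.2500 / 0.048² = 3.8416 × 0.2500 / 0.002304 ≈ 416.84.
Rounding up gives n = 417.

417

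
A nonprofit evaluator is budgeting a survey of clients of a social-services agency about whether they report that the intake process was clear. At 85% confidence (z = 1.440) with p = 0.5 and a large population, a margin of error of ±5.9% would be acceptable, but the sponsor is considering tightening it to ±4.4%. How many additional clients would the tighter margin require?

At ±5.9%: n = 1.440² × 0.2500 / 0.059² ≈ 148.92 → 149.
At ±4.4%: n = 1.440² × 0.2500 / 0.044² ≈ 267.77 → 268.
Additional respondents: 268 − 149 = 119.

119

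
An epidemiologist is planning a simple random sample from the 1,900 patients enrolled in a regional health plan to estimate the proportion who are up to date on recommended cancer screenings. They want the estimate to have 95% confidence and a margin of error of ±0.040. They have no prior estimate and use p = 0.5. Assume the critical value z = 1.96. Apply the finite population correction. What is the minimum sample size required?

457

Unadjusted: n₀ = 1.96² × 0.50 × 0.50 / 0.040² ≈ 600.25, so n₀ = 601.
Finite population correction with N = 1,900: n = n₀ / (1 + (n₀−1)/N) = 601 / (1 + 600/1900) = 601 / 1.3158 ≈ 456.76.
Rounding up, n = 457.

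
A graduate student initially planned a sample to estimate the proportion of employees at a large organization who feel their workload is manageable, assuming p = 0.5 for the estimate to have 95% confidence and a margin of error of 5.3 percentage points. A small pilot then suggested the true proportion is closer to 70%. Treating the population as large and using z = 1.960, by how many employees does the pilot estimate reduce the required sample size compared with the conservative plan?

54

Conservative (p = 0.5): n = 1.960² × 0.25 / 0.053² ≈ 341.90 → 342.
Using p = 0.70: p(1−p) = 0.2100, so n = 1.960² × 0.2100 / 0.053² ≈ 287.20 → 288.
Reduction: 342 − 288 = 54.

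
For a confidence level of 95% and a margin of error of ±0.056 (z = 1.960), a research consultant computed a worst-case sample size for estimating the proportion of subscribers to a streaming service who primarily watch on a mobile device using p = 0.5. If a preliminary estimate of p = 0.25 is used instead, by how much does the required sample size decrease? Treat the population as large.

Conservative (p = 0.5): n = 1.960² × 0.25 / 0.056² ≈ 306.25 → 307.
Using p = 0.25: p(1−p) = 0.1875, so n = 1.960² × 0.1875 / 0.056² ≈ 229.69 → 230.
Reduction: 307 − 230 = 77.

77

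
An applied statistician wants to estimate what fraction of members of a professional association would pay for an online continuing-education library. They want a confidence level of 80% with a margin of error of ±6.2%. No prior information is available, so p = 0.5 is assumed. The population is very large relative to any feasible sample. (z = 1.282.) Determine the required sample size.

107

With p = 0.5, p(1−p) = 0.25.
n = z²·p(1−p)/E² = 1.282² × 0.2500 / 0.062² = 1.6435 × 0.2500 / 0.003844 ≈ 106.89.
Rounding up gives n = 107.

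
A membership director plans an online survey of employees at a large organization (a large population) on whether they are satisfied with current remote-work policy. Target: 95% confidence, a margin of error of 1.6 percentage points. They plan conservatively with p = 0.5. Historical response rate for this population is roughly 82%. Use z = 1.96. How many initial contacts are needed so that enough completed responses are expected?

Completed interviews needed: n₀ = 1.96² × 0.2500 / 0.016² ≈ 3751.56 → 3752.
At an 82% response rate, contacts needed = 3752 / 0.82 ≈ 4575.61 → 4576.

4576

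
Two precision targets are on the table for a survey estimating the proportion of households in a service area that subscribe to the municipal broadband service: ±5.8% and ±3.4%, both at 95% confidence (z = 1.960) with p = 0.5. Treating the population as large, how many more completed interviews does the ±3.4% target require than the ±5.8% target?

At ±5.8%: n = 1.960² × 0.2500 / 0.058² ≈ 285.49 → 286.
At ±3.4%: n = 1.960² × 0.2500 / 0.034² ≈ 830.80 → 831.
Additional respondents: 831 − 286 = 545.

545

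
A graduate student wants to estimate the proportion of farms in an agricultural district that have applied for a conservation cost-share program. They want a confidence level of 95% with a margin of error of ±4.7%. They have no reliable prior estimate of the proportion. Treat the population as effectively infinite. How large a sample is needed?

For 95% confidence, z = 1.96.
With no prior estimate, use p = 0.5, giving p(1−p) = 0.25.
n = z²·p(1−p)/E² = 1.96² × 0.2500 / 0.047² = 3.8416 × 0.2500 / 0.002209 ≈ 434.77.
Rounding up gives n = 435.

435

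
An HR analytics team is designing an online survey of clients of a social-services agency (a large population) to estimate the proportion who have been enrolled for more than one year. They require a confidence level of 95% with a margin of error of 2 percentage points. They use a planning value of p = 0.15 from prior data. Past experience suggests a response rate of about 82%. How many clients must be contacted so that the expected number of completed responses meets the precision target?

1494

For 95% confidence, z = 1.96.
Completed interviews needed: n₀ = 1.96² × 0.1275 / 0.020² ≈ 1224.51 → 1225.
At an 82% response rate, contacts needed = 1225 / 0.82 ≈ 1493.90 → 1494.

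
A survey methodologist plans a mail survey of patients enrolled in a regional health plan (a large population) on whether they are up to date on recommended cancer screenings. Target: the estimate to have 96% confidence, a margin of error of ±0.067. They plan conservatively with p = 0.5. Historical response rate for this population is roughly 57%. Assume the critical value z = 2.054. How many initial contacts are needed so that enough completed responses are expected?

Completed interviews needed: n₀ = 2.054² × 0.2500 / 0.067² ≈ 234.96 → 235.
At a 57% response rate, contacts needed = 235 / 0.57 ≈ 412.28 → 413.

413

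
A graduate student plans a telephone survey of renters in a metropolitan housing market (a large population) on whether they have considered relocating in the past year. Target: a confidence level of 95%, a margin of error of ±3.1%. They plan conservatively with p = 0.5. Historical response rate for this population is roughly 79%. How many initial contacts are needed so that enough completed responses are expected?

1266

For 95% confidence, z = 1.960.
Completed interviews needed: n₀ = 1.960² × 0.2500 / 0.031² ≈ 999.38 → 1000.
At a 79% response rate, contacts needed = 1000 / 0.79 ≈ 1265.82 → 1266.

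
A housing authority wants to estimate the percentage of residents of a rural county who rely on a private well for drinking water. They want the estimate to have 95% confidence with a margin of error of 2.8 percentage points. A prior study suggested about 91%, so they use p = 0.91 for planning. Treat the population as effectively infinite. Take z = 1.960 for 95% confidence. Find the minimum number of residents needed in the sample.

402

With p = 0.91, p(1−p) = 0.0819.
n = z²·p(1−p)/E² = 1.960² × 0.0819 / 0.028² = 3.8416 × 0.0819 / 0.000784 ≈ 401.31.
Rounding up gives n = 402.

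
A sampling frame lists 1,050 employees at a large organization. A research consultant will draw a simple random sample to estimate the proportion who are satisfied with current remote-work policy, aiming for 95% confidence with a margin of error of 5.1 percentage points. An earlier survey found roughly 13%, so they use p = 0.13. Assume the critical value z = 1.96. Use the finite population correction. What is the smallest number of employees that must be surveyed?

145

Unadjusted: n₀ = 1.96² × 0.13 × 0.87 / 0.051² ≈ 167.05, so n₀ = 168.
Finite population correction with N = 1,050: n = n₀ / (1 + (n₀−1)/N) = 168 / (1 + 167/1050) = 168 / 1.1590 ≈ 144.95.
Rounding up, n = 145.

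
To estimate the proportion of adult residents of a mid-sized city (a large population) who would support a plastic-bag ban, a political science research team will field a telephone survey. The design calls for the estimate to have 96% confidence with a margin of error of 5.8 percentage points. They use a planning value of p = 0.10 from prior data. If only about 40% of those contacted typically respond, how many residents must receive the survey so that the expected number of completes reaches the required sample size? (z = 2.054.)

283

Completed interviews needed: n₀ = 2.054² × 0.0900 / 0.058² ≈ 112.87 → 113.
At a 40% response rate, contacts needed = 113 / 0.40 ≈ 282.50 → 283.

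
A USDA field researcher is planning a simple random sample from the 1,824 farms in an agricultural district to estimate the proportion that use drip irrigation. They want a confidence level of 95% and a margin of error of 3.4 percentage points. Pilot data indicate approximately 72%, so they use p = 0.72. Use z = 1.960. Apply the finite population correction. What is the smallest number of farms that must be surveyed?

Unadjusted: n₀ = 1.960² × 0.72 × 0.28 / 0.034² ≈ 669.95, so n₀ = 670.
Finite population correction with N = 1,824: n = n₀ / (1 + (n₀−1)/N) = 670 / (1 + 669/1824) = 670 / 1.3668 ≈ 490.20.
Rounding up, n = 491.

491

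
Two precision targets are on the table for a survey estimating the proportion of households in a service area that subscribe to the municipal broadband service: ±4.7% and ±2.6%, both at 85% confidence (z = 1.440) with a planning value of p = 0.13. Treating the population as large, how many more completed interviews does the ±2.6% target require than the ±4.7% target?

At ±4.7%: n = 1.440² × 0.1131 / 0.047² ≈ 106.17 → 107.
At ±2.6%: n = 1.440² × 0.1131 / 0.026² ≈ 346.93 → 347.
Additional respondents: 347 − 107 = 240.

240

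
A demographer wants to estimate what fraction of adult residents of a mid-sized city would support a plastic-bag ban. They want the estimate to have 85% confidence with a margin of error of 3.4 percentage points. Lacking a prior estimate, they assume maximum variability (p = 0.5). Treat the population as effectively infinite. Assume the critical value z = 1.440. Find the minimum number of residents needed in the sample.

449

With p = 0.5, p(1−p) = 0.25.
n = z²·p(1−p)/E² = 1.440² × 0.2500 / 0.034² = 2.0736 × 0.2500 / 0.001156 ≈ 448.44.
Rounding up gives n = 449.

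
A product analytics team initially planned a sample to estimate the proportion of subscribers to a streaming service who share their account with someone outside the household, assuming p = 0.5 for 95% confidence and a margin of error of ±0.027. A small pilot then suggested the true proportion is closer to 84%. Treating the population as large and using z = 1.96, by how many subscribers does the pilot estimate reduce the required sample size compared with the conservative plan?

Conservative (p = 0.5): n = 1.96² × 0.25 / 0.027² ≈ 1317.42 → 1318.
Using p = 0.84: p(1−p) = 0.1344, so n = 1.96² × 0.1344 / 0.027² ≈ 708.25 → 709.
Reduction: 1318 − 709 = 609.

609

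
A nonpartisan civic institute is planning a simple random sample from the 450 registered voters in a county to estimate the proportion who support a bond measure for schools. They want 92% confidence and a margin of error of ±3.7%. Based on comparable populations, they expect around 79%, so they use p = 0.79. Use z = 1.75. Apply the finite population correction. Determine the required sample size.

Unadjusted: n₀ = 1.75² × 0.79 × 0.21 / 0.037² ≈ 371.12, so n₀ = 372.
Finite population correction with N = 450: n = n₀ / (1 + (n₀−1)/N) = 372 / (1 + 371/450) = 372 / 1.8244 ≈ 203.90.
Rounding up, n = 204.

204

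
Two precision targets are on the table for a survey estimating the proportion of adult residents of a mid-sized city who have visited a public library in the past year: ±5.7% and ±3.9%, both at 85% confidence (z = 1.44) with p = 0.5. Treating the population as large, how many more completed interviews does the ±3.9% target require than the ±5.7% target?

181

At ±5.7%: n = 1.44² × 0.2500 / 0.057² ≈ 159.56 → 160.
At ±3.9%: n = 1.44² × 0.2500 / 0.039² ≈ 340.83 → 341.
Additional respondents: 341 − 160 = 181.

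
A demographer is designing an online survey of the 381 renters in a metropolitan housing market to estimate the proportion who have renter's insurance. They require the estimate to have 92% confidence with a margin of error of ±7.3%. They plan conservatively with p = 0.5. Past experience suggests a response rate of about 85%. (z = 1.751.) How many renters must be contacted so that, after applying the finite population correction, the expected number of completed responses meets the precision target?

Completed interviews needed (unadjusted): n₀ = 1.751² × 0.2500 / 0.073² ≈ 143.84 → 144.
FPC for N = 381: n = 144 / (1 + 143/381) = 144 / 1.3753 ≈ 104.70 → 105.
At an 85% response rate, contacts needed = 105 / 0.85 ≈ 123.53 → 124.

124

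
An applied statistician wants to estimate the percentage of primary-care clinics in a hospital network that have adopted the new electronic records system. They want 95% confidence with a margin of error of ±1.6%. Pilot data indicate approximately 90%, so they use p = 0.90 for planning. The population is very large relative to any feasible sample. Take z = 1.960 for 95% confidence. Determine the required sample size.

With p = 0.90, p(1−p) = 0.0900.
n = z²·p(1−p)/E² = 1.960² × 0.0900 / 0.016² = 3.8416 × 0.0900 / 0.000256 ≈ 1350.56.
Rounding up gives n = 1351.

1351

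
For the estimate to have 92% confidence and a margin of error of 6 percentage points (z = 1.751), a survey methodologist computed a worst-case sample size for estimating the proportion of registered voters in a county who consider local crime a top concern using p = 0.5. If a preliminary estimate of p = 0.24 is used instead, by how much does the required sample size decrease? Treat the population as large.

57

Conservative (p = 0.5): n = 1.751² × 0.25 / 0.060² ≈ 212.92 → 213.
Using p = 0.24: p(1−p) = 0.1824, so n = 1.751² × 0.1824 / 0.060² ≈ 155.34 → 156.
Reduction: 213 − 156 = 57.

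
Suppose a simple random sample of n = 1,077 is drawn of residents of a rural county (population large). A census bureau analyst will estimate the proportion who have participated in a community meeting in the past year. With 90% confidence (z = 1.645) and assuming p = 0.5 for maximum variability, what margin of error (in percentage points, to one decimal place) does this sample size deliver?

SE(p̂) = √[p(1−p)/n] = √[0.2500/1077] = 0.01524.
E = z × SE = 1.645 × 0.01524 = 0.02506, or 2.5 percentage points.

2.5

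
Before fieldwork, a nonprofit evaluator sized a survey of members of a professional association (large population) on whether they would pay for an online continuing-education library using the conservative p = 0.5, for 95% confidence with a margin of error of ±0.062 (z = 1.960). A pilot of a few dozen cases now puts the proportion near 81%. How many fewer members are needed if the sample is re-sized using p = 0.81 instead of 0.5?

96

Conservative (p = 0.5): n = 1.960² × 0.25 / 0.062² ≈ 249.84 → 250.
Using p = 0.81: p(1−p) = 0.1539, so n = 1.960² × 0.1539 / 0.062² ≈ 153.80 → 154.
Reduction: 250 − 154 = 96.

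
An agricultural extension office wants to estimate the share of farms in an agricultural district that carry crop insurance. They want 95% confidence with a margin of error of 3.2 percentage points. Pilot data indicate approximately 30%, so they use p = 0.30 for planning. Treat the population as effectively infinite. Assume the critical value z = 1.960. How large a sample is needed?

With p = 0.30, p(1−p) = 0.2100.
n = z²·p(1−p)/E² = 1.960² × 0.2100 / 0.032² = 3.8416 × 0.2100 / 0.001024 ≈ 787.83.
Rounding up gives n = 788.

788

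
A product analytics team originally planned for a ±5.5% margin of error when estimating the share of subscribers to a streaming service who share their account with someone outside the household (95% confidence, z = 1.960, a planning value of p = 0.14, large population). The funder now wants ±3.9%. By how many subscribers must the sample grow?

At ±5.5%: n = 1.960² × 0.1204 / 0.055² ≈ 152.90 → 153.
At ±3.9%: n = 1.960² × 0.1204 / 0.039² ≈ 304.10 → 305.
Additional respondents: 305 − 153 = 152.

152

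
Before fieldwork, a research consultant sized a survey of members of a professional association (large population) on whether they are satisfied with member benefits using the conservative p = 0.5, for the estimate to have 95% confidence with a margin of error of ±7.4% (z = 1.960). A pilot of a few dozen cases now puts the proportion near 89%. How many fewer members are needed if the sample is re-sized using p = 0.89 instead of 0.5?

107

Conservative (p = 0.5): n = 1.960² × 0.25 / 0.074² ≈ 175.38 → 176.
Using p = 0.89: p(1−p) = 0.0979, so n = 1.960² × 0.0979 / 0.074² ≈ 68.68 → 69.
Reduction: 176 − 69 = 107.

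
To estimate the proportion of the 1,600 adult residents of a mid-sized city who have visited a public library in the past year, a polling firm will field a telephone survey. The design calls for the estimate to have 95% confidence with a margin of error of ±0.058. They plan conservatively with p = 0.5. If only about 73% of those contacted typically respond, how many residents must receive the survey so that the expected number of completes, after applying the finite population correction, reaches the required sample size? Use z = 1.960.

333

Completed interviews needed (unadjusted): n₀ = 1.960² × 0.2500 / 0.058² ≈ 285.49 → 286.
FPC for N = 1,600: n = 286 / (1 + 285/1600) = 286 / 1.1781 ≈ 242.76 → 243.
At a 73% response rate, contacts needed = 243 / 0.73 ≈ 332.88 → 333.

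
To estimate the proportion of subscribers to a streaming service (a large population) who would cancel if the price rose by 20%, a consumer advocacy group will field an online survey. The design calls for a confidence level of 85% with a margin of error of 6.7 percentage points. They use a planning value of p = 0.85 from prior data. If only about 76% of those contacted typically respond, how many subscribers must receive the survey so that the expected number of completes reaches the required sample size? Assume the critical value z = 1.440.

78

Completed interviews needed: n₀ = 1.440² × 0.1275 / 0.067² ≈ 58.90 → 59.
At a 76% response rate, contacts needed = 59 / 0.76 ≈ 77.63 → 78.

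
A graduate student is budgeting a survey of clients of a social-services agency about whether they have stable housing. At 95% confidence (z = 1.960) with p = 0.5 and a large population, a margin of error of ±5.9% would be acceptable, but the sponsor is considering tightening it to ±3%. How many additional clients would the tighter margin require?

792

At ±5.9%: n = 1.960² × 0.2500 / 0.059² ≈ 275.90 → 276.
At ±3%: n = 1.960² × 0.2500 / 0.030² ≈ 1067.11 → 1068.
Additional respondents: 1068 − 276 = 792.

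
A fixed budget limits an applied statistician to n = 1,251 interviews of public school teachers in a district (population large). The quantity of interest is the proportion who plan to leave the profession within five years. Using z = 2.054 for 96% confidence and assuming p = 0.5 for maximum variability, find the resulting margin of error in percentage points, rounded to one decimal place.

SE(p̂) = √[p(1−p)/n] = √[0.2500/1251] = 0.01414.
E = z × SE = 2.054 × 0.01414 = 0.02904, or 2.9 percentage points.

2.9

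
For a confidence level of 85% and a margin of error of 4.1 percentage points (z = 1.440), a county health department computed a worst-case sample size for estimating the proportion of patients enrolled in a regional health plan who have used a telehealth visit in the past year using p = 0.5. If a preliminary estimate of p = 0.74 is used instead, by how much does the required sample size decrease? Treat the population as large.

Conservative (p = 0.5): n = 1.440² × 0.25 / 0.041² ≈ 308.39 → 309.
Using p = 0.74: p(1−p) = 0.1924, so n = 1.440² × 0.1924 / 0.041² ≈ 237.34 → 238.
Reduction: 309 − 238 = 71.

71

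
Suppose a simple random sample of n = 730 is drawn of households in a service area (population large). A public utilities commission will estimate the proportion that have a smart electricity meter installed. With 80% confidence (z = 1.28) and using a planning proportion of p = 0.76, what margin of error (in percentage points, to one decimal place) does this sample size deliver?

SE(p̂) = √[p(1−p)/n] = √[0.1824/730] = 0.01581.
E = z × SE = 1.28 × 0.01581 = 0.02023, or 2.0 percentage points.

2.0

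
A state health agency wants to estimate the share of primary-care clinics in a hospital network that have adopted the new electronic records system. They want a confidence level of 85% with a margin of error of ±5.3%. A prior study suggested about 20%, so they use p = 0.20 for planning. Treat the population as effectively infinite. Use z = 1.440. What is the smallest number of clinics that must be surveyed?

With p = 0.20, p(1−p) = 0.1600.
n = z²·p(1−p)/E² = 1.440² × 0.1600 / 0.053² = 2.0736 × 0.1600 / 0.002809 ≈ 118.11.
Rounding up gives n = 119.

119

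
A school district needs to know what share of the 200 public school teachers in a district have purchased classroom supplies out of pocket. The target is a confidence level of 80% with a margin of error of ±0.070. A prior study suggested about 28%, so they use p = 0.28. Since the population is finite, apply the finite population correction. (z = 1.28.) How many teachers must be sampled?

Unadjusted: n₀ = 1.28² × 0.28 × 0.72 / 0.070² ≈ 67.41, so n₀ = 68.
Finite population correction with N = 200: n = n₀ / (1 + (n₀−1)/N) = 68 / (1 + 67/200) = 68 / 1.3350 ≈ 50.94.
Rounding up, n = 51.

51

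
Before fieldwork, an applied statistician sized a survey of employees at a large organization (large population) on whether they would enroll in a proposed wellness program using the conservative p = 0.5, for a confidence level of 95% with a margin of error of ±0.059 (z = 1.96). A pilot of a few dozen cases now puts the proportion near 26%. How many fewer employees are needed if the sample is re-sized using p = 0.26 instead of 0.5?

Conservative (p = 0.5): n = 1.96² × 0.25 / 0.059² ≈ 275.90 → 276.
Using p = 0.26: p(1−p) = 0.1924, so n = 1.96² × 0.1924 / 0.059² ≈ 212.33 → 213.
Reduction: 276 − 213 = 63.

63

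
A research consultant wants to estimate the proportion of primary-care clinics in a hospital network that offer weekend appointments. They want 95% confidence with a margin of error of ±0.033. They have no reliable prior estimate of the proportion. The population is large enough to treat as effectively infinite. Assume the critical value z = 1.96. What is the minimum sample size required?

882

With no prior estimate, use p = 0.5, giving p(1−p) = 0.25.
n = z²·p(1−p)/E² = 1.96² × 0.2500 / 0.033² = 3.8416 × 0.2500 / 0.001089 ≈ 881.91.
Rounding up gives n = 882.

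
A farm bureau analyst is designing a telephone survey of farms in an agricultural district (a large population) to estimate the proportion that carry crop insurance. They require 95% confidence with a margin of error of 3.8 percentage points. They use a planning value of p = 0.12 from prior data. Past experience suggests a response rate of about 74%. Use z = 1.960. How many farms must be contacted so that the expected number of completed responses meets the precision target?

Completed interviews needed: n₀ = 1.960² × 0.1056 / 0.038² ≈ 280.94 → 281.
At a 74% response rate, contacts needed = 281 / 0.74 ≈ 379.73 → 380.

380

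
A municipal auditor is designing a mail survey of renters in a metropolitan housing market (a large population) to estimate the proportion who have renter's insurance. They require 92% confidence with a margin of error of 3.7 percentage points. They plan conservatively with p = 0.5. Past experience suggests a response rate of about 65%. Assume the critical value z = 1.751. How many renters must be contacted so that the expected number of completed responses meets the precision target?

Completed interviews needed: n₀ = 1.751² × 0.2500 / 0.037² ≈ 559.90 → 560.
At a 65% response rate, contacts needed = 560 / 0.65 ≈ 861.54 → 862.

862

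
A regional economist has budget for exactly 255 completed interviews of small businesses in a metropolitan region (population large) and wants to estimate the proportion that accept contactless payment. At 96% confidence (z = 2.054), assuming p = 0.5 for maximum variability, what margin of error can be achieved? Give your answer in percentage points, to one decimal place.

SE(p̂) = √[p(1−p)/n] = √[0.2500/255] = 0.03131.
E = z × SE = 2.054 × 0.03131 = 0.06431, or 6.4 percentage points.

6.4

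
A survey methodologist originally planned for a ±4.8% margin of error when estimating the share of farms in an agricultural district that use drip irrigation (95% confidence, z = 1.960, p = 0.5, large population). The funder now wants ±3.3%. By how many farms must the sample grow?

465

At ±4.8%: n = 1.960² × 0.2500 / 0.048² ≈ 416.84 → 417.
At ±3.3%: n = 1.960² × 0.2500 / 0.033² ≈ 881.91 → 882.
Additional respondents: 882 − 417 = 465.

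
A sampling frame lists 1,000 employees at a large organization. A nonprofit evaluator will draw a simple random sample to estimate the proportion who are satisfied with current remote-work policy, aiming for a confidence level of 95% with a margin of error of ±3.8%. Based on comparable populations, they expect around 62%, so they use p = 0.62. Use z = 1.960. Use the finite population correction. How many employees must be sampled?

386

Unadjusted: n₀ = 1.960² × 0.62 × 0.38 / 0.038² ≈ 626.79, so n₀ = 627.
Finite population correction with N = 1,000: n = n₀ / (1 + (n₀−1)/N) = 627 / (1 + 626/1000) = 627 / 1.6260 ≈ 385.61.
Rounding up, n = 386.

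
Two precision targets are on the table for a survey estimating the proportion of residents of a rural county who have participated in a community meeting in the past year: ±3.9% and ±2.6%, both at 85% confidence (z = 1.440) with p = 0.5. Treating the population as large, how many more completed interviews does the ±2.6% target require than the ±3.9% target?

426

At ±3.9%: n = 1.440² × 0.2500 / 0.039² ≈ 340.83 → 341.
At ±2.6%: n = 1.440² × 0.2500 / 0.026² ≈ 766.86 → 767.
Additional respondents: 767 − 341 = 426.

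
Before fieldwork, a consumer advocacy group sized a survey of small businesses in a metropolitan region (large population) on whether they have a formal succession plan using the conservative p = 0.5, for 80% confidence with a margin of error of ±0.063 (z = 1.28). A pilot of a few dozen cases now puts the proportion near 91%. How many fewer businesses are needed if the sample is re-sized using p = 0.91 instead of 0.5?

70

Conservative (p = 0.5): n = 1.28² × 0.25 / 0.063² ≈ 103.20 → 104.
Using p = 0.91: p(1−p) = 0.0819, so n = 1.28² × 0.0819 / 0.063² ≈ 33.81 → 34.
Reduction: 104 − 34 = 70.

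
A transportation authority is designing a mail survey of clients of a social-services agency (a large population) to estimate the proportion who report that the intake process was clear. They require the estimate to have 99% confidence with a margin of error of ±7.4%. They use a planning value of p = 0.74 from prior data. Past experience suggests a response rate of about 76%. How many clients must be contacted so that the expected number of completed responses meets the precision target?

308

For 99% confidence, z = 2.58.
Completed interviews needed: n₀ = 2.58² × 0.1924 / 0.074² ≈ 233.87 → 234.
At a 76% response rate, contacts needed = 234 / 0.76 ≈ 307.89 → 308.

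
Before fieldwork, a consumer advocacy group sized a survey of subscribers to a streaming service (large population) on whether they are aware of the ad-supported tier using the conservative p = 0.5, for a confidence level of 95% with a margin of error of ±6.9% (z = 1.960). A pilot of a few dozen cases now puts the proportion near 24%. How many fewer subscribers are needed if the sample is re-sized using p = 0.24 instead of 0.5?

Conservative (p = 0.5): n = 1.960² × 0.25 / 0.069² ≈ 201.72 → 202.
Using p = 0.24: p(1−p) = 0.1824, so n = 1.960² × 0.1824 / 0.069² ≈ 147.18 → 148.
Reduction: 202 − 148 = 54.

54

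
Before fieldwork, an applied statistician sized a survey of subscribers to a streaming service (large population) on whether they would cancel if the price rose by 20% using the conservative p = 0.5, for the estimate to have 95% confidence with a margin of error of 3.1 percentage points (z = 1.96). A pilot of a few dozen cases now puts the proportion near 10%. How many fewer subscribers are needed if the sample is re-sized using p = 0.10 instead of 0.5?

Conservative (p = 0.5): n = 1.96² × 0.25 / 0.031² ≈ 999.38 → 1000.
Using p = 0.10: p(1−p) = 0.0900, so n = 1.96² × 0.0900 / 0.031² ≈ 359.78 → 360.
Reduction: 1000 − 360 = 640.

640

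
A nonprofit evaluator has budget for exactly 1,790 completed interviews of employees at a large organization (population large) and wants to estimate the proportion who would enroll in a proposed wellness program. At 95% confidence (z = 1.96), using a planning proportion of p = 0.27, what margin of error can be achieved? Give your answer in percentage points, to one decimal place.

SE(p̂) = √[p(1−p)/n] = √[0.1971/1790] = 0.01049.
E = z × SE = 1.96 × 0.01049 = 0.02057, or 2.1 percentage points.

2.1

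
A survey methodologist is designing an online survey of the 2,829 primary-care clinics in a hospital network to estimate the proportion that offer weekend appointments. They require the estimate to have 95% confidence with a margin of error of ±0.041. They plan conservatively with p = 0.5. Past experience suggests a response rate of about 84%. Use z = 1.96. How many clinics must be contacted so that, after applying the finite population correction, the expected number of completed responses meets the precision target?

567

Completed interviews needed (unadjusted): n₀ = 1.96² × 0.2500 / 0.041² ≈ 571.33 → 572.
FPC for N = 2,829: n = 572 / (1 + 571/2829) = 572 / 1.2018 ≈ 475.94 → 476.
At an 84% response rate, contacts needed = 476 / 0.84 ≈ 566.67 → 567.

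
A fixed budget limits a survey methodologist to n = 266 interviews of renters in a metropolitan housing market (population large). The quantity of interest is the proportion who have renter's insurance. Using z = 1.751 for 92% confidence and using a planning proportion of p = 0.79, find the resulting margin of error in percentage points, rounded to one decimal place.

SE(p̂) = √[p(1−p)/n] = √[0.1659/266] = 0.02497.
E = z × SE = 1.751 × 0.02497 = 0.04373, or 4.4 percentage points.

4.4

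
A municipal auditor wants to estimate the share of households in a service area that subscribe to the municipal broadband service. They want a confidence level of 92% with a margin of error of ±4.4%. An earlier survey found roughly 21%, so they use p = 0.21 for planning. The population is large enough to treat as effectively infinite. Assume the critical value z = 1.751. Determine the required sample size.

With p = 0.21, p(1−p) = 0.1659.
n = z²·p(1−p)/E² = 1.751² × 0.1659 / 0.044² = 3.0660 × 0.1659 / 0.001936 ≈ 262.73.
Rounding up gives n = 263.

263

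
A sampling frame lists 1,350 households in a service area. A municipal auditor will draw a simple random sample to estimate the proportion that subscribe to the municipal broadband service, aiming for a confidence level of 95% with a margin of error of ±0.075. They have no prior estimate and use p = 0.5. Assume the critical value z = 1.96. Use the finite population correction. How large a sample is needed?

Unadjusted: n₀ = 1.96² × 0.50 × 0.50 / 0.075² ≈ 170.74, so n₀ = 171.
Finite population correction with N = 1,350: n = n₀ / (1 + (n₀−1)/N) = 171 / (1 + 170/1350) = 171 / 1.1259 ≈ 151.88.
Rounding up, n = 152.

152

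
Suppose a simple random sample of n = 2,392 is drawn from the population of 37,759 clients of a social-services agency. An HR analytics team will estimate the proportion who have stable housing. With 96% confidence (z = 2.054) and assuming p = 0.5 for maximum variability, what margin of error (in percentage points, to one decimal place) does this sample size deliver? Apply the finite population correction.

Finite-population factor: (N−n)/(N−1) = (37759−2392)/(37759−1) = 0.9367.
SE(p̂) = √[p(1−p)/n · (N−n)/(N−1)] = √[0.2500/2392 × 0.9367] = 0.00989.
E = z × SE = 2.054 × 0.00989 = 0.02032 ≈ 2.0 percentage points.

2.0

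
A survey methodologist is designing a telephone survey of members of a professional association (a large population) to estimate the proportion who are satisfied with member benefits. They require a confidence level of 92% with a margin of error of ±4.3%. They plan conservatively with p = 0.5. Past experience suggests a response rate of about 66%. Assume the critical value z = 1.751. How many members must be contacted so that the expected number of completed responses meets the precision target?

Completed interviews needed: n₀ = 1.751² × 0.2500 / 0.043² ≈ 414.55 → 415.
At a 66% response rate, contacts needed = 415 / 0.66 ≈ 628.79 → 629.

629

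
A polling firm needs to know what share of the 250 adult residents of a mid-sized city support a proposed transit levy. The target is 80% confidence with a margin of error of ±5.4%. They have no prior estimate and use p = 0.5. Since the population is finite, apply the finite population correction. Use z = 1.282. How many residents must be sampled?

Unadjusted: n₀ = 1.282² × 0.50 × 0.50 / 0.054² ≈ 140.91, so n₀ = 141.
Finite population correction with N = 250: n = n₀ / (1 + (n₀−1)/N) = 141 / (1 + 140/250) = 141 / 1.5600 ≈ 90.38.
Rounding up, n = 91.

91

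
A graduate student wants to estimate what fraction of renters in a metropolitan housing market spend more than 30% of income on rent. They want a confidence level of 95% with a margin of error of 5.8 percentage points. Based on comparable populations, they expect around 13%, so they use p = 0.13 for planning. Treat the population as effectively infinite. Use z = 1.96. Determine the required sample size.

With p = 0.13, p(1−p) = 0.1131.
n = z²·p(1−p)/E² = 1.96² × 0.1131 / 0.058² = 3.8416 × 0.1131 / 0.003364 ≈ 129.16.
Rounding up gives n = 130.

130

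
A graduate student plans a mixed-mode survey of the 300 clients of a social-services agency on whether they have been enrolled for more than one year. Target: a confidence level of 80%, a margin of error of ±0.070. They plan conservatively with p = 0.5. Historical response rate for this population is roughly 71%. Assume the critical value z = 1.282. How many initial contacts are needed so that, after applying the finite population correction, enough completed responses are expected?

Completed interviews needed (unadjusted): n₀ = 1.282² × 0.2500 / 0.070² ≈ 83.85 → 84.
FPC for N = 300: n = 84 / (1 + 83/300) = 84 / 1.2767 ≈ 65.80 → 66.
At a 71% response rate, contacts needed = 66 / 0.71 ≈ 92.96 → 93.

93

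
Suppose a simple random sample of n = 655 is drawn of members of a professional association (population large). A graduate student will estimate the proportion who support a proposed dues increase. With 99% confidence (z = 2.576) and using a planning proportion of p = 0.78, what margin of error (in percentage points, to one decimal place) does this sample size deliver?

SE(p̂) = √[p(1−p)/n] = √[0.1716/655] = 0.01619.
E = z × SE = 2.576 × 0.01619 = 0.04169, or 4.2 percentage points.

4.2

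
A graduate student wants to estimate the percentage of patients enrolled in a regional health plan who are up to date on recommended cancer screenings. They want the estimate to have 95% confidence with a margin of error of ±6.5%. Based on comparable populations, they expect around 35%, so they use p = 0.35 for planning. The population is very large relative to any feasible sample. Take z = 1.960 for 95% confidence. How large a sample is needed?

207

With p = 0.35, p(1−p) = 0.2275.
n = z²·p(1−p)/E² = 1.960² × 0.2275 / 0.065² = 3.8416 × 0.2275 / 0.004225 ≈ 206.86.
Rounding up gives n = 207.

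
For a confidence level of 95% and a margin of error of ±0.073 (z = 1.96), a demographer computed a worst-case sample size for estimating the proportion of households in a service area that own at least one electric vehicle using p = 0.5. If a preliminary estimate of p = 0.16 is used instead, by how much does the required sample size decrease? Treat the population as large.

84

Conservative (p = 0.5): n = 1.96² × 0.25 / 0.073² ≈ 180.22 → 181.
Using p = 0.16: p(1−p) = 0.1344, so n = 1.96² × 0.1344 / 0.073² ≈ 96.89 → 97.
Reduction: 181 − 97 = 84.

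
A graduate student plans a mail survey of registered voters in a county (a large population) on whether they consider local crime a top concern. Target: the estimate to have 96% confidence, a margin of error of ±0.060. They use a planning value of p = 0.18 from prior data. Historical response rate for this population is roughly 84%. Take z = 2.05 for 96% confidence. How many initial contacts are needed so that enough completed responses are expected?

Completed interviews needed: n₀ = 2.05² × 0.1476 / 0.060² ≈ 172.30 → 173.
At an 84% response rate, contacts needed = 173 / 0.84 ≈ 205.95 → 206.

206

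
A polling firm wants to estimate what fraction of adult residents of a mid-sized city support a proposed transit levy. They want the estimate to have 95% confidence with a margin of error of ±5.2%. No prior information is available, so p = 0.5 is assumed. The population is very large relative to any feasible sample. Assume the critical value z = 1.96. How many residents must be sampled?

356

With p = 0.5, p(1−p) = 0.25.
n = z²·p(1−p)/E² = 1.96² × 0.2500 / 0.052² = 3.8416 × 0.2500 / 0.002704 ≈ 355.18.
Rounding up gives n = 356.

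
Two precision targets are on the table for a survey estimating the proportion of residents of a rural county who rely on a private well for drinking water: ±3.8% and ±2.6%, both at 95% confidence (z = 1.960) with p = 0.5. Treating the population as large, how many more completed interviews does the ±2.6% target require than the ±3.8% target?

At ±3.8%: n = 1.960² × 0.2500 / 0.038² ≈ 665.10 → 666.
At ±2.6%: n = 1.960² × 0.2500 / 0.026² ≈ 1420.71 → 1421.
Additional respondents: 1421 − 666 = 755.

755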